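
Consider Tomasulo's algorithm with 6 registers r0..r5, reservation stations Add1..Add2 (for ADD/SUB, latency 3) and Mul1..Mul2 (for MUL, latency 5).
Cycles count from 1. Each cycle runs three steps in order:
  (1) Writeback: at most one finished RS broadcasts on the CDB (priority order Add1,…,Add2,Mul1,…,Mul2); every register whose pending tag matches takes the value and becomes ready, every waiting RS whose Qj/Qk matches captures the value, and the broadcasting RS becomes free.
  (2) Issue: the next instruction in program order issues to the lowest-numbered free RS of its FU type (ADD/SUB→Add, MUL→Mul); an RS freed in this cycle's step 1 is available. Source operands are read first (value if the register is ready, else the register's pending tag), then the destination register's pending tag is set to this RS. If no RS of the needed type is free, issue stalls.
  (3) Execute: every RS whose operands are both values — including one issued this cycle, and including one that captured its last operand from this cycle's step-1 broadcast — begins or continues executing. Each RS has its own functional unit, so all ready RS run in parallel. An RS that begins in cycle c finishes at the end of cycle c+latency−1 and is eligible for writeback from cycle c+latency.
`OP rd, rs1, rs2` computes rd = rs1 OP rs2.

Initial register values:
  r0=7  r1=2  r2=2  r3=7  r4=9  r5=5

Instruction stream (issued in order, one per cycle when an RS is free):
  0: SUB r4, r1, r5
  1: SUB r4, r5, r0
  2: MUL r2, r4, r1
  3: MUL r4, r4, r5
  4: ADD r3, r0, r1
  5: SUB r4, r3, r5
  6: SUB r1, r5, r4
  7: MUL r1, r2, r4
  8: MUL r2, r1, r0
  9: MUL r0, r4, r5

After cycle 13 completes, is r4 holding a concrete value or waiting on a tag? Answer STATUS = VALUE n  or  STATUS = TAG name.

STATUS = VALUE 4

  c1: issue SUB r4<-Add1  regs: r0:7,r1:2,r2:2,r3:7,r4:Add1,r5:5
  c2: issue SUB r4<-Add2  regs: r0:7,r1:2,r2:2,r3:7,r4:Add2,r5:5
  c3: issue MUL r2<-Mul1  regs: r0:7,r1:2,r2:Mul1,r3:7,r4:Add2,r5:5
  c4: CDB Add1=-3; issue MUL r4<-Mul2  regs: r0:7,r1:2,r2:Mul1,r3:7,r4:Mul2,r5:5
  c5: CDB Add2=-2; issue ADD r3<-Add1  regs: r0:7,r1:2,r2:Mul1,r3:Add1,r4:Mul2,r5:5
  c6: issue SUB r4<-Add2  regs: r0:7,r1:2,r2:Mul1,r3:Add1,r4:Add2,r5:5
  c7: stall  regs: r0:7,r1:2,r2:Mul1,r3:Add1,r4:Add2,r5:5
  c8: CDB Add1=9; issue SUB r1<-Add1  regs: r0:7,r1:Add1,r2:Mul1,r3:9,r4:Add2,r5:5
  c9: stall  regs: r0:7,r1:Add1,r2:Mul1,r3:9,r4:Add2,r5:5
  c10: CDB Mul1=-4; issue MUL r1<-Mul1  regs: r0:7,r1:Mul1,r2:-4,r3:9,r4:Add2,r5:5
  c11: CDB Add2=4; stall  regs: r0:7,r1:Mul1,r2:-4,r3:9,r4:4,r5:5
  c12: CDB Mul2=-10; issue MUL r2<-Mul2  regs: r0:7,r1:Mul1,r2:Mul2,r3:9,r4:4,r5:5
  c13: stall  regs: r0:7,r1:Mul1,r2:Mul2,r3:9,r4:4,r5:5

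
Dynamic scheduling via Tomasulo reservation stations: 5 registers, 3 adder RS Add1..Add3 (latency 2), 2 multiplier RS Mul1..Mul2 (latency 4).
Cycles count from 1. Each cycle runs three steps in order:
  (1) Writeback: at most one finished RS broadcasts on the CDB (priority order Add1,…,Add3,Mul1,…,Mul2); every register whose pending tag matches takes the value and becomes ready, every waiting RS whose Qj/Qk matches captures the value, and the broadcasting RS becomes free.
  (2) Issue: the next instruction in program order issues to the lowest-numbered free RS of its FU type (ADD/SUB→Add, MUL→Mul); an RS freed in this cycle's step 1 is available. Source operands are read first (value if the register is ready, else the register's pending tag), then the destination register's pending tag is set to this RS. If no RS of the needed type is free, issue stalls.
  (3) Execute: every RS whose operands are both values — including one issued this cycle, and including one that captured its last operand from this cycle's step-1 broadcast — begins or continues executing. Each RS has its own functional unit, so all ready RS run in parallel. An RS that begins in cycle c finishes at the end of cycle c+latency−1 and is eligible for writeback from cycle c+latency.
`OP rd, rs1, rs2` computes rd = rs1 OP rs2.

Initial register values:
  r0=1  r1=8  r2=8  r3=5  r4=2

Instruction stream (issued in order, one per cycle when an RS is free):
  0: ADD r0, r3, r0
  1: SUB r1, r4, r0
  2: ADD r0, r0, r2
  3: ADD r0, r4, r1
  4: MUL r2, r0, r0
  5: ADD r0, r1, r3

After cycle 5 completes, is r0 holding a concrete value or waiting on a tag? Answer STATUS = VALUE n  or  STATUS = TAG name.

cycle 1: issue ADD r0<-Add1 // r0:Add1,r1:8,r2:8,r3:5,r4:2
cycle 2: issue SUB r1<-Add2 // r0:Add1,r1:Add2,r2:8,r3:5,r4:2
cycle 3: CDB Add1=6; issue ADD r0<-Add1 // r0:Add1,r1:Add2,r2:8,r3:5,r4:2
cycle 4: issue ADD r0<-Add3 // r0:Add3,r1:Add2,r2:8,r3:5,r4:2
cycle 5: CDB Add1=14; issue MUL r2<-Mul1 // r0:Add3,r1:Add2,r2:Mul1,r3:5,r4:2

STATUS = TAG Add3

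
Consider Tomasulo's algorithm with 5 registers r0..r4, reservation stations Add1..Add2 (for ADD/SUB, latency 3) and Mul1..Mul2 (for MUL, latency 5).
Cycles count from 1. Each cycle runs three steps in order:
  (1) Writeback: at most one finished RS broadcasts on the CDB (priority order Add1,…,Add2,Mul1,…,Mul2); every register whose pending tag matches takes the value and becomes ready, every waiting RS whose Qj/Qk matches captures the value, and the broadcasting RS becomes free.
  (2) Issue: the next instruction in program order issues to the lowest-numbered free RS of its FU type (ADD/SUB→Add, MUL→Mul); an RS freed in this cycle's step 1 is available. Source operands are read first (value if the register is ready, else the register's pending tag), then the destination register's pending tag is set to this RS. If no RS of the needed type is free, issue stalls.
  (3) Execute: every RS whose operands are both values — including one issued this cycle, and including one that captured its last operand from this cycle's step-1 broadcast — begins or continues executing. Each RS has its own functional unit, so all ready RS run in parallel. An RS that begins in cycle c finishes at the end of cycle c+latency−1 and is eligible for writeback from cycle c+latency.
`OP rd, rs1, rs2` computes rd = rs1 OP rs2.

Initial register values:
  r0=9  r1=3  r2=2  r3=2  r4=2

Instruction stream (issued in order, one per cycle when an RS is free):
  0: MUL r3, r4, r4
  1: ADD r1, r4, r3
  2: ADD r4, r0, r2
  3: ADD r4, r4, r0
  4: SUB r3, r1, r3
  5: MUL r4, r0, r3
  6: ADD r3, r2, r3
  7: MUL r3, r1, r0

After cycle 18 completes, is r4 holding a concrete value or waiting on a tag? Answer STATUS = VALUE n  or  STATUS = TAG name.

STATUS = VALUE 18

cycle 1: issue MUL r3<-Mul1 // r0:9,r1:3,r2:2,r3:Mul1,r4:2
cycle 2: issue ADD r1<-Add1 // r0:9,r1:Add1,r2:2,r3:Mul1,r4:2
cycle 3: issue ADD r4<-Add2 // r0:9,r1:Add1,r2:2,r3:Mul1,r4:Add2
cycle 4: stall // r0:9,r1:Add1,r2:2,r3:Mul1,r4:Add2
cycle 5: stall // r0:9,r1:Add1,r2:2,r3:Mul1,r4:Add2
cycle 6: CDB Add2=11; issue ADD r4<-Add2 // r0:9,r1:Add1,r2:2,r3:Mul1,r4:Add2
cycle 7: CDB Mul1=4; stall // r0:9,r1:Add1,r2:2,r3:4,r4:Add2
cycle 8: stall // r0:9,r1:Add1,r2:2,r3:4,r4:Add2
cycle 9: CDB Add2=20; issue SUB r3<-Add2 // r0:9,r1:Add1,r2:2,r3:Add2,r4:20
cycle 10: CDB Add1=6; issue MUL r4<-Mul1 // r0:9,r1:6,r2:2,r3:Add2,r4:Mul1
cycle 11: issue ADD r3<-Add1 // r0:9,r1:6,r2:2,r3:Add1,r4:Mul1
cycle 12: issue MUL r3<-Mul2 // r0:9,r1:6,r2:2,r3:Mul2,r4:Mul1
cycle 13: CDB Add2=2 // r0:9,r1:6,r2:2,r3:Mul2,r4:Mul1
cycle 14: - // r0:9,r1:6,r2:2,r3:Mul2,r4:Mul1
cycle 15: - // r0:9,r1:6,r2:2,r3:Mul2,r4:Mul1
cycle 16: CDB Add1=4 // r0:9,r1:6,r2:2,r3:Mul2,r4:Mul1
cycle 17: CDB Mul2=54 // r0:9,r1:6,r2:2,r3:54,r4:Mul1
cycle 18: CDB Mul1=18 // r0:9,r1:6,r2:2,r3:54,r4:18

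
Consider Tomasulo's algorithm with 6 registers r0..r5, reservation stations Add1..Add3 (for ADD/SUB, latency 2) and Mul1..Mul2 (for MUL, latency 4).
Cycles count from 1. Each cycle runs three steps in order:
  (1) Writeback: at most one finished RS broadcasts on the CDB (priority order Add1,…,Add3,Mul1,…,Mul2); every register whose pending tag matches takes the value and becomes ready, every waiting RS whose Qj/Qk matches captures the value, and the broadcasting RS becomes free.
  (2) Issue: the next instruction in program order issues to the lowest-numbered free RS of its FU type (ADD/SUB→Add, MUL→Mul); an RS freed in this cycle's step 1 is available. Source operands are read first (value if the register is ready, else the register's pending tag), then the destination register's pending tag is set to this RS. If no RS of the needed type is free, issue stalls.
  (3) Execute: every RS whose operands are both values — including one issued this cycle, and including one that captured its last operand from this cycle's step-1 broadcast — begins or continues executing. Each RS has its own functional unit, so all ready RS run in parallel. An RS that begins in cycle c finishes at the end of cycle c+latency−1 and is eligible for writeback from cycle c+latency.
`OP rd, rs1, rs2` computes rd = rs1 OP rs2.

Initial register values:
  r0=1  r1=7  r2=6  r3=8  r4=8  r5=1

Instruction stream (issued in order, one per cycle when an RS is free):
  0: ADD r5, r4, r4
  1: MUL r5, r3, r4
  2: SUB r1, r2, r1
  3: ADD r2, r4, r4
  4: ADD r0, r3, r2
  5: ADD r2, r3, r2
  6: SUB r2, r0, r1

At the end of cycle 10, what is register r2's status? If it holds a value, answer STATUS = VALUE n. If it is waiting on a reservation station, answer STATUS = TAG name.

STATUS = VALUE 25

c1: issue ADD r5<-Add1 | r0:1,r1:7,r2:6,r3:8,r4:8,r5:Add1
c2: issue MUL r5<-Mul1 | r0:1,r1:7,r2:6,r3:8,r4:8,r5:Mul1
c3: CDB Add1=16; issue SUB r1<-Add1 | r0:1,r1:Add1,r2:6,r3:8,r4:8,r5:Mul1
c4: issue ADD r2<-Add2 | r0:1,r1:Add1,r2:Add2,r3:8,r4:8,r5:Mul1
c5: CDB Add1=-1; issue ADD r0<-Add1 | r0:Add1,r1:-1,r2:Add2,r3:8,r4:8,r5:Mul1
c6: CDB Add2=16; issue ADD r2<-Add2 | r0:Add1,r1:-1,r2:Add2,r3:8,r4:8,r5:Mul1
c7: CDB Mul1=64; issue SUB r2<-Add3 | r0:Add1,r1:-1,r2:Add3,r3:8,r4:8,r5:64
c8: CDB Add1=24 | r0:24,r1:-1,r2:Add3,r3:8,r4:8,r5:64
c9: CDB Add2=24 | r0:24,r1:-1,r2:Add3,r3:8,r4:8,r5:64
c10: CDB Add3=25 | r0:24,r1:-1,r2:25,r3:8,r4:8,r5:64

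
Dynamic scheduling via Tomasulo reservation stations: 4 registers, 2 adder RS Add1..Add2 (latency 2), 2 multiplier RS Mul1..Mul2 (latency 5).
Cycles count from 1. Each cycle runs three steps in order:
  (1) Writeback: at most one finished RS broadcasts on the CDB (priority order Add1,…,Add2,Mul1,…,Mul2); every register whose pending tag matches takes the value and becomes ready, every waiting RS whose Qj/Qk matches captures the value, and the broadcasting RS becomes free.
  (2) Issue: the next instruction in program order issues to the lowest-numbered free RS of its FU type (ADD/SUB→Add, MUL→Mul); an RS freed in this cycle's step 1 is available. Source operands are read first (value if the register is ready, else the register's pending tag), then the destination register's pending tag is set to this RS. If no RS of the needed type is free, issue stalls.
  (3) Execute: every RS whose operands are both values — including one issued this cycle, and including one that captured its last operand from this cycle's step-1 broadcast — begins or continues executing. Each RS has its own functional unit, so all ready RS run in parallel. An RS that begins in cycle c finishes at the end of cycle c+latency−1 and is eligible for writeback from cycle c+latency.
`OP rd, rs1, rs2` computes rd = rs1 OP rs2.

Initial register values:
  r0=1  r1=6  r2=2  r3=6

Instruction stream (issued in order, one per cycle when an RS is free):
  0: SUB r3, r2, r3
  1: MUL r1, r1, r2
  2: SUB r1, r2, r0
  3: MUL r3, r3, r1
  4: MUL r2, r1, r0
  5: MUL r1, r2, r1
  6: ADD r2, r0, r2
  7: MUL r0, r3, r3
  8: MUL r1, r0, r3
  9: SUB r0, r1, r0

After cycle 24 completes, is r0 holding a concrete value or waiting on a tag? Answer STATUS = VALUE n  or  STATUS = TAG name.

STATUS = VALUE -80

cycle 1: issue SUB r3<-Add1 // r0:1,r1:6,r2:2,r3:Add1
cycle 2: issue MUL r1<-Mul1 // r0:1,r1:Mul1,r2:2,r3:Add1
cycle 3: CDB Add1=-4; issue SUB r1<-Add1 // r0:1,r1:Add1,r2:2,r3:-4
cycle 4: issue MUL r3<-Mul2 // r0:1,r1:Add1,r2:2,r3:Mul2
cycle 5: CDB Add1=1; stall // r0:1,r1:1,r2:2,r3:Mul2
cycle 6: stall // r0:1,r1:1,r2:2,r3:Mul2
cycle 7: CDB Mul1=12; issue MUL r2<-Mul1 // r0:1,r1:1,r2:Mul1,r3:Mul2
cycle 8: stall // r0:1,r1:1,r2:Mul1,r3:Mul2
cycle 9: stall // r0:1,r1:1,r2:Mul1,r3:Mul2
cycle 10: CDB Mul2=-4; issue MUL r1<-Mul2 // r0:1,r1:Mul2,r2:Mul1,r3:-4
cycle 11: issue ADD r2<-Add1 // r0:1,r1:Mul2,r2:Add1,r3:-4
cycle 12: CDB Mul1=1; issue MUL r0<-Mul1 // r0:Mul1,r1:Mul2,r2:Add1,r3:-4
cycle 13: stall // r0:Mul1,r1:Mul2,r2:Add1,r3:-4
cycle 14: CDB Add1=2; stall // r0:Mul1,r1:Mul2,r2:2,r3:-4
cycle 15: stall // r0:Mul1,r1:Mul2,r2:2,r3:-4
cycle 16: stall // r0:Mul1,r1:Mul2,r2:2,r3:-4
cycle 17: CDB Mul1=16; issue MUL r1<-Mul1 // r0:16,r1:Mul1,r2:2,r3:-4
cycle 18: CDB Mul2=1; issue SUB r0<-Add1 // r0:Add1,r1:Mul1,r2:2,r3:-4
cycle 19: - // r0:Add1,r1:Mul1,r2:2,r3:-4
cycle 20: - // r0:Add1,r1:Mul1,r2:2,r3:-4
cycle 21: - // r0:Add1,r1:Mul1,r2:2,r3:-4
cycle 22: CDB Mul1=-64 // r0:Add1,r1:-64,r2:2,r3:-4
cycle 23: - // r0:Add1,r1:-64,r2:2,r3:-4
cycle 24: CDB Add1=-80 // r0:-80,r1:-64,r2:2,r3:-4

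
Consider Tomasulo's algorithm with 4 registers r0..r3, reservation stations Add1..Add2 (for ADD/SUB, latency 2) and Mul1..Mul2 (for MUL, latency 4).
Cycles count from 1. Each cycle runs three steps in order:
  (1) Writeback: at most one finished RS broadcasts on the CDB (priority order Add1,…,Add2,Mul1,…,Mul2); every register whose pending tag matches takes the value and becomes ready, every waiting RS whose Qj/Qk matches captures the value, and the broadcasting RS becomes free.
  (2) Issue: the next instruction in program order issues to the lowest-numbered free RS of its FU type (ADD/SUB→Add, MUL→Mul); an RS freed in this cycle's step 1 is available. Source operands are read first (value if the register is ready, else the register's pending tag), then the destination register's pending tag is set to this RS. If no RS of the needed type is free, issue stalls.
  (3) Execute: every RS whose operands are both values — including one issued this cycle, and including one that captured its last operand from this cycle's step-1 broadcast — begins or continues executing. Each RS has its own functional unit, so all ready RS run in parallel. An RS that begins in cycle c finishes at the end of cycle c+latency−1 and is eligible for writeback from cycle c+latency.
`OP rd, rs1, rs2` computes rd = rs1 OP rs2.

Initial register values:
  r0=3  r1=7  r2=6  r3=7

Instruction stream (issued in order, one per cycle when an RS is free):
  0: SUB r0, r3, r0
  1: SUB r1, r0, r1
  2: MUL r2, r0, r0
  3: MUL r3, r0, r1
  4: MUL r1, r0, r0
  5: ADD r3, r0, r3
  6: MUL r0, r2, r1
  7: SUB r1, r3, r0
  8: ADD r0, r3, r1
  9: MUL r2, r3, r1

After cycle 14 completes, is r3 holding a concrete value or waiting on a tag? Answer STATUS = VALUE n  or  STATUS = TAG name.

STATUS = VALUE -8

c1: issue SUB r0<-Add1 | r0:Add1,r1:7,r2:6,r3:7
c2: issue SUB r1<-Add2 | r0:Add1,r1:Add2,r2:6,r3:7
c3: CDB Add1=4; issue MUL r2<-Mul1 | r0:4,r1:Add2,r2:Mul1,r3:7
c4: issue MUL r3<-Mul2 | r0:4,r1:Add2,r2:Mul1,r3:Mul2
c5: CDB Add2=-3; stall | r0:4,r1:-3,r2:Mul1,r3:Mul2
c6: stall | r0:4,r1:-3,r2:Mul1,r3:Mul2
c7: CDB Mul1=16; issue MUL r1<-Mul1 | r0:4,r1:Mul1,r2:16,r3:Mul2
c8: issue ADD r3<-Add1 | r0:4,r1:Mul1,r2:16,r3:Add1
c9: CDB Mul2=-12; issue MUL r0<-Mul2 | r0:Mul2,r1:Mul1,r2:16,r3:Add1
c10: issue SUB r1<-Add2 | r0:Mul2,r1:Add2,r2:16,r3:Add1
c11: CDB Add1=-8; issue ADD r0<-Add1 | r0:Add1,r1:Add2,r2:16,r3:-8
c12: CDB Mul1=16; issue MUL r2<-Mul1 | r0:Add1,r1:Add2,r2:Mul1,r3:-8
c13: - | r0:Add1,r1:Add2,r2:Mul1,r3:-8
c14: - | r0:Add1,r1:Add2,r2:Mul1,r3:-8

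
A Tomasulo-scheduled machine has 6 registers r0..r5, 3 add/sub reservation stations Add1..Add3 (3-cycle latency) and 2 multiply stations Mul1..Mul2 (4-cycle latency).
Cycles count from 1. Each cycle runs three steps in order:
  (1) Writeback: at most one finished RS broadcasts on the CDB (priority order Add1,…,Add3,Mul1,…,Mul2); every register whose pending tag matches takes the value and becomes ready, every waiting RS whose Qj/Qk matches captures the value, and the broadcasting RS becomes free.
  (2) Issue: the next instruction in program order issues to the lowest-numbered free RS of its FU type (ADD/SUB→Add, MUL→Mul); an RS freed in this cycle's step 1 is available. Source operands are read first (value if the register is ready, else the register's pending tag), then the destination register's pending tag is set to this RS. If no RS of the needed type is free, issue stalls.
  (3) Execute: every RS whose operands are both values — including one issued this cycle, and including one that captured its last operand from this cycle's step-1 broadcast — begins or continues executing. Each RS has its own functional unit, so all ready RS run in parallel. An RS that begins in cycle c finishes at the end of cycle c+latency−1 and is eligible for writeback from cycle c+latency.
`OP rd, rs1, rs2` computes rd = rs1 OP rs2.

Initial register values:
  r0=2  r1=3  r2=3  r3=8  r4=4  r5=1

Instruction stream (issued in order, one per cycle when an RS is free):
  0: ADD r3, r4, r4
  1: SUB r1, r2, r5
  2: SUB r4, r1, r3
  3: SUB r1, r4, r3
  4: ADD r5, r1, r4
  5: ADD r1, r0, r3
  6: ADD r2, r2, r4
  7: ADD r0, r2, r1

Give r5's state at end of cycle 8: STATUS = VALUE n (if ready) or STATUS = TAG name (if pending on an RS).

STATUS = TAG Add2

  c1: issue ADD r3<-Add1  regs: r0:2,r1:3,r2:3,r3:Add1,r4:4,r5:1
  c2: issue SUB r1<-Add2  regs: r0:2,r1:Add2,r2:3,r3:Add1,r4:4,r5:1
  c3: issue SUB r4<-Add3  regs: r0:2,r1:Add2,r2:3,r3:Add1,r4:Add3,r5:1
  c4: CDB Add1=8; issue SUB r1<-Add1  regs: r0:2,r1:Add1,r2:3,r3:8,r4:Add3,r5:1
  c5: CDB Add2=2; issue ADD r5<-Add2  regs: r0:2,r1:Add1,r2:3,r3:8,r4:Add3,r5:Add2
  c6: stall  regs: r0:2,r1:Add1,r2:3,r3:8,r4:Add3,r5:Add2
  c7: stall  regs: r0:2,r1:Add1,r2:3,r3:8,r4:Add3,r5:Add2
  c8: CDB Add3=-6; issue ADD r1<-Add3  regs: r0:2,r1:Add3,r2:3,r3:8,r4:-6,r5:Add2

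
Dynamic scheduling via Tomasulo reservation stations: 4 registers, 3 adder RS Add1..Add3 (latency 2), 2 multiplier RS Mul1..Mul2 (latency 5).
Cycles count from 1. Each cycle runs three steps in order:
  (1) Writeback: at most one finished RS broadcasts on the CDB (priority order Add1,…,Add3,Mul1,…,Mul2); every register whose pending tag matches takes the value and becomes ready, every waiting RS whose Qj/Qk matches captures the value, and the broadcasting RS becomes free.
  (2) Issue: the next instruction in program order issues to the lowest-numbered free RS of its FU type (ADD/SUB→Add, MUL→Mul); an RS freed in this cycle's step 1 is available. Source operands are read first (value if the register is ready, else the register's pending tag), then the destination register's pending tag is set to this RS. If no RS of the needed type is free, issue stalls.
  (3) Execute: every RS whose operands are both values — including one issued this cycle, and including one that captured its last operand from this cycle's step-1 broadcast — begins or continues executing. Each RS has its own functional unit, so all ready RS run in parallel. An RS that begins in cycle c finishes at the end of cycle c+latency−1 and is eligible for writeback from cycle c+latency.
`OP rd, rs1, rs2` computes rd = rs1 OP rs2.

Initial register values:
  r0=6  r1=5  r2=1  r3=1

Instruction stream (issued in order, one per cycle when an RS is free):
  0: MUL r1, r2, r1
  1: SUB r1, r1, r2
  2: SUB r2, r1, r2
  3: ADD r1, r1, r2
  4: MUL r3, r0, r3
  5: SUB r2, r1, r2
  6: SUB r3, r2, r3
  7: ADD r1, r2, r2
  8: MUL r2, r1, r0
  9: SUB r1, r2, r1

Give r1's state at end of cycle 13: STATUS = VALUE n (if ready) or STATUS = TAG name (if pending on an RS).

STATUS = TAG Add3

c1: issue MUL r1<-Mul1 | r0:6,r1:Mul1,r2:1,r3:1
c2: issue SUB r1<-Add1 | r0:6,r1:Add1,r2:1,r3:1
c3: issue SUB r2<-Add2 | r0:6,r1:Add1,r2:Add2,r3:1
c4: issue ADD r1<-Add3 | r0:6,r1:Add3,r2:Add2,r3:1
c5: issue MUL r3<-Mul2 | r0:6,r1:Add3,r2:Add2,r3:Mul2
c6: CDB Mul1=5; stall | r0:6,r1:Add3,r2:Add2,r3:Mul2
c7: stall | r0:6,r1:Add3,r2:Add2,r3:Mul2
c8: CDB Add1=4; issue SUB r2<-Add1 | r0:6,r1:Add3,r2:Add1,r3:Mul2
c9: stall | r0:6,r1:Add3,r2:Add1,r3:Mul2
c10: CDB Add2=3; issue SUB r3<-Add2 | r0:6,r1:Add3,r2:Add1,r3:Add2
c11: CDB Mul2=6; stall | r0:6,r1:Add3,r2:Add1,r3:Add2
c12: CDB Add3=7; issue ADD r1<-Add3 | r0:6,r1:Add3,r2:Add1,r3:Add2
c13: issue MUL r2<-Mul1 | r0:6,r1:Add3,r2:Mul1,r3:Add2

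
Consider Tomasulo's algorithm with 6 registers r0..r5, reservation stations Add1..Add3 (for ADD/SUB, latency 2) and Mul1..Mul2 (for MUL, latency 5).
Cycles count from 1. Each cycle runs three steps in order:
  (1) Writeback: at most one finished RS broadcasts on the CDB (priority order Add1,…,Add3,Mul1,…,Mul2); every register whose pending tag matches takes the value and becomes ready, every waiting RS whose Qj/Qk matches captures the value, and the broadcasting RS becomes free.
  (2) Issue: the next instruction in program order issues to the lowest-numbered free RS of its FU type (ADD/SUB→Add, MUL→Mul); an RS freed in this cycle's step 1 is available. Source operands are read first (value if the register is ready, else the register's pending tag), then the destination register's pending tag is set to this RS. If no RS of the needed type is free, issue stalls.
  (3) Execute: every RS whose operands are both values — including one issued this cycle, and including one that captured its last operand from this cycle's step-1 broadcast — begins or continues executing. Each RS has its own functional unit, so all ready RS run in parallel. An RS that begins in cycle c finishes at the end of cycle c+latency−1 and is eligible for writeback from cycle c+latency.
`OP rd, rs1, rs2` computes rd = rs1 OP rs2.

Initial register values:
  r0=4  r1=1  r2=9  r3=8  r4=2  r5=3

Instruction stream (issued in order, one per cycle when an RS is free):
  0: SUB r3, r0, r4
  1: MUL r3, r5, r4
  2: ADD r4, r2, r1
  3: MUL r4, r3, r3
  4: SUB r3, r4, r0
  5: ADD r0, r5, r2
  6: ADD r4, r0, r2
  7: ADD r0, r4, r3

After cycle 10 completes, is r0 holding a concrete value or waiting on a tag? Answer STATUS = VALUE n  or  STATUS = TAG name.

STATUS = TAG Add2

c1: issue SUB r3<-Add1 | r0:4,r1:1,r2:9,r3:Add1,r4:2,r5:3
c2: issue MUL r3<-Mul1 | r0:4,r1:1,r2:9,r3:Mul1,r4:2,r5:3
c3: CDB Add1=2; issue ADD r4<-Add1 | r0:4,r1:1,r2:9,r3:Mul1,r4:Add1,r5:3
c4: issue MUL r4<-Mul2 | r0:4,r1:1,r2:9,r3:Mul1,r4:Mul2,r5:3
c5: CDB Add1=10; issue SUB r3<-Add1 | r0:4,r1:1,r2:9,r3:Add1,r4:Mul2,r5:3
c6: issue ADD r0<-Add2 | r0:Add2,r1:1,r2:9,r3:Add1,r4:Mul2,r5:3
c7: CDB Mul1=6; issue ADD r4<-Add3 | r0:Add2,r1:1,r2:9,r3:Add1,r4:Add3,r5:3
c8: CDB Add2=12; issue ADD r0<-Add2 | r0:Add2,r1:1,r2:9,r3:Add1,r4:Add3,r5:3
c9: - | r0:Add2,r1:1,r2:9,r3:Add1,r4:Add3,r5:3
c10: CDB Add3=21 | r0:Add2,r1:1,r2:9,r3:Add1,r4:21,r5:3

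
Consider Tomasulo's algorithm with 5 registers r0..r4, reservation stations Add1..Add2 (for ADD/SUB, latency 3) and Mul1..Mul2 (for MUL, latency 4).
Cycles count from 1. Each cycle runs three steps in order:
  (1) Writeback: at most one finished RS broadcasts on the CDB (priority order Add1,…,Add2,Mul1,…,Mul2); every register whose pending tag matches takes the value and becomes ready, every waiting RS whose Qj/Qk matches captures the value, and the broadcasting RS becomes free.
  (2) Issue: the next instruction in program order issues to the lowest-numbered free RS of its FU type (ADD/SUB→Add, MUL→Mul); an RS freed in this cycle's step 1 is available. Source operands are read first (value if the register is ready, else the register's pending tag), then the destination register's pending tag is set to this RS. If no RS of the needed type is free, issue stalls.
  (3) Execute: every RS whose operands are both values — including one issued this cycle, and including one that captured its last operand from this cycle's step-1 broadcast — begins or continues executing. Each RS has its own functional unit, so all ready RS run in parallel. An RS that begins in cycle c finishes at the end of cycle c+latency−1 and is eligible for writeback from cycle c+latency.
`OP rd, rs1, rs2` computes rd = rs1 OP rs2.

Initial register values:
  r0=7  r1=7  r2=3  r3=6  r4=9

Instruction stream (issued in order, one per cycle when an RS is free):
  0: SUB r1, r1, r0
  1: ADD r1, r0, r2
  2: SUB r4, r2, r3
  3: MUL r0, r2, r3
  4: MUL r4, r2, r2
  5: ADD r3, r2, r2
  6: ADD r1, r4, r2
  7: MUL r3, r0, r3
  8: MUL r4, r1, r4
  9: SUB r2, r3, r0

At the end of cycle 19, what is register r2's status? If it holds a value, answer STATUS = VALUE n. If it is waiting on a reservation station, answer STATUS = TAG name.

c1: issue SUB r1<-Add1 | r0:7,r1:Add1,r2:3,r3:6,r4:9
c2: issue ADD r1<-Add2 | r0:7,r1:Add2,r2:3,r3:6,r4:9
c3: stall | r0:7,r1:Add2,r2:3,r3:6,r4:9
c4: CDB Add1=0; issue SUB r4<-Add1 | r0:7,r1:Add2,r2:3,r3:6,r4:Add1
c5: CDB Add2=10; issue MUL r0<-Mul1 | r0:Mul1,r1:10,r2:3,r3:6,r4:Add1
c6: issue MUL r4<-Mul2 | r0:Mul1,r1:10,r2:3,r3:6,r4:Mul2
c7: CDB Add1=-3; issue ADD r3<-Add1 | r0:Mul1,r1:10,r2:3,r3:Add1,r4:Mul2
c8: issue ADD r1<-Add2 | r0:Mul1,r1:Add2,r2:3,r3:Add1,r4:Mul2
c9: CDB Mul1=18; issue MUL r3<-Mul1 | r0:18,r1:Add2,r2:3,r3:Mul1,r4:Mul2
c10: CDB Add1=6; stall | r0:18,r1:Add2,r2:3,r3:Mul1,r4:Mul2
c11: CDB Mul2=9; issue MUL r4<-Mul2 | r0:18,r1:Add2,r2:3,r3:Mul1,r4:Mul2
c12: issue SUB r2<-Add1 | r0:18,r1:Add2,r2:Add1,r3:Mul1,r4:Mul2
c13: - | r0:18,r1:Add2,r2:Add1,r3:Mul1,r4:Mul2
c14: CDB Add2=12 | r0:18,r1:12,r2:Add1,r3:Mul1,r4:Mul2
c15: CDB Mul1=108 | r0:18,r1:12,r2:Add1,r3:108,r4:Mul2
c16: - | r0:18,r1:12,r2:Add1,r3:108,r4:Mul2
c17: - | r0:18,r1:12,r2:Add1,r3:108,r4:Mul2
c18: CDB Add1=90 | r0:18,r1:12,r2:90,r3:108,r4:Mul2
c19: CDB Mul2=108 | r0:18,r1:12,r2:90,r3:108,r4:108

STATUS = VALUE 90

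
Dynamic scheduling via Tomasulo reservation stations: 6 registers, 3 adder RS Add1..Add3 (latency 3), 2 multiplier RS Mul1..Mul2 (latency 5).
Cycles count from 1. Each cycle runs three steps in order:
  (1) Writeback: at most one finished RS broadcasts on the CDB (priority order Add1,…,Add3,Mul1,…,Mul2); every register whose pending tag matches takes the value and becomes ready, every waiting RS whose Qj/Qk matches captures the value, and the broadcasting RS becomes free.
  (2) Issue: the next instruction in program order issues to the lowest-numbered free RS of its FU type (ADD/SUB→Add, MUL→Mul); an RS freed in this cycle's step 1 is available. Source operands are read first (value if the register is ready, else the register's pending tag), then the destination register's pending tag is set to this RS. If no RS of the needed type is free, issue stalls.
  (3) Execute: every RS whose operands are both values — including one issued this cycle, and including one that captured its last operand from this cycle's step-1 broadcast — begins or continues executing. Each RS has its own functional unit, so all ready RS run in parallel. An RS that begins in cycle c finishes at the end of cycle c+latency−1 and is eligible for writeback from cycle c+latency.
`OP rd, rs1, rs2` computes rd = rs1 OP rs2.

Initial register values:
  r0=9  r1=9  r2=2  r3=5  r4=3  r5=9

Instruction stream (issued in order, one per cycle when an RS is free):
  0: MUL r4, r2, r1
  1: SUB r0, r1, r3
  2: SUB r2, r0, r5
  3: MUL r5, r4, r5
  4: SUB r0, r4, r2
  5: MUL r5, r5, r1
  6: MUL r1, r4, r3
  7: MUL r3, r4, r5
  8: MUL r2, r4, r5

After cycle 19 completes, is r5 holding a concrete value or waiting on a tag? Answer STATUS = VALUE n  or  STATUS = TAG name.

cycle 1: issue MUL r4<-Mul1 // r0:9,r1:9,r2:2,r3:5,r4:Mul1,r5:9
cycle 2: issue SUB r0<-Add1 // r0:Add1,r1:9,r2:2,r3:5,r4:Mul1,r5:9
cycle 3: issue SUB r2<-Add2 // r0:Add1,r1:9,r2:Add2,r3:5,r4:Mul1,r5:9
cycle 4: issue MUL r5<-Mul2 // r0:Add1,r1:9,r2:Add2,r3:5,r4:Mul1,r5:Mul2
cycle 5: CDB Add1=4; issue SUB r0<-Add1 // r0:Add1,r1:9,r2:Add2,r3:5,r4:Mul1,r5:Mul2
cycle 6: CDB Mul1=18; issue MUL r5<-Mul1 // r0:Add1,r1:9,r2:Add2,r3:5,r4:18,r5:Mul1
cycle 7: stall // r0:Add1,r1:9,r2:Add2,r3:5,r4:18,r5:Mul1
cycle 8: CDB Add2=-5; stall // r0:Add1,r1:9,r2:-5,r3:5,r4:18,r5:Mul1
cycle 9: stall // r0:Add1,r1:9,r2:-5,r3:5,r4:18,r5:Mul1
cycle 10: stall // r0:Add1,r1:9,r2:-5,r3:5,r4:18,r5:Mul1
cycle 11: CDB Add1=23; stall // r0:23,r1:9,r2:-5,r3:5,r4:18,r5:Mul1
cycle 12: CDB Mul2=162; issue MUL r1<-Mul2 // r0:23,r1:Mul2,r2:-5,r3:5,r4:18,r5:Mul1
cycle 13: stall // r0:23,r1:Mul2,r2:-5,r3:5,r4:18,r5:Mul1
cycle 14: stall // r0:23,r1:Mul2,r2:-5,r3:5,r4:18,r5:Mul1
cycle 15: stall // r0:23,r1:Mul2,r2:-5,r3:5,r4:18,r5:Mul1
cycle 16: stall // r0:23,r1:Mul2,r2:-5,r3:5,r4:18,r5:Mul1
cycle 17: CDB Mul1=1458; issue MUL r3<-Mul1 // r0:23,r1:Mul2,r2:-5,r3:Mul1,r4:18,r5:1458
cycle 18: CDB Mul2=90; issue MUL r2<-Mul2 // r0:23,r1:90,r2:Mul2,r3:Mul1,r4:18,r5:1458
cycle 19: - // r0:23,r1:90,r2:Mul2,r3:Mul1,r4:18,r5:1458

STATUS = VALUE 1458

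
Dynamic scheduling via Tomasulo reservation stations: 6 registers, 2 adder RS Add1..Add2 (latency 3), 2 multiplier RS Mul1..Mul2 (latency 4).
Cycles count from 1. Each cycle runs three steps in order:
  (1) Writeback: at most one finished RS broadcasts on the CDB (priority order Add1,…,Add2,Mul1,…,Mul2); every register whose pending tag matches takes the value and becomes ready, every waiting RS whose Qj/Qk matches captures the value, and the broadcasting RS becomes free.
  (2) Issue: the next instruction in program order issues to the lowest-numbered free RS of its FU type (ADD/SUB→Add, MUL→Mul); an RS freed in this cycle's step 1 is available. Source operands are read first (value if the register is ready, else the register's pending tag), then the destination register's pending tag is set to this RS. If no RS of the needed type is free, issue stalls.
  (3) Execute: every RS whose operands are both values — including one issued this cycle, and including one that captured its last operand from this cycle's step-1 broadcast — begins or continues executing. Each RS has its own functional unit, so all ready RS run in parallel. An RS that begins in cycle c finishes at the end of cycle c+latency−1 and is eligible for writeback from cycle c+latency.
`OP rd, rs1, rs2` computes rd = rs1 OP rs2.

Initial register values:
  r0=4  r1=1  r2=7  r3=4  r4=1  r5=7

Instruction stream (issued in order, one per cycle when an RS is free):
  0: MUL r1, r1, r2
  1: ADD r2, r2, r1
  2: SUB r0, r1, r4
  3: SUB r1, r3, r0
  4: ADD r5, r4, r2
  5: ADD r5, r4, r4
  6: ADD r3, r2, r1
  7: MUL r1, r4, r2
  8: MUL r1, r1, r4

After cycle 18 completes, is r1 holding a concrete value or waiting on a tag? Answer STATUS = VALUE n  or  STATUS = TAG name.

c1: issue MUL r1<-Mul1 | r0:4,r1:Mul1,r2:7,r3:4,r4:1,r5:7
c2: issue ADD r2<-Add1 | r0:4,r1:Mul1,r2:Add1,r3:4,r4:1,r5:7
c3: issue SUB r0<-Add2 | r0:Add2,r1:Mul1,r2:Add1,r3:4,r4:1,r5:7
c4: stall | r0:Add2,r1:Mul1,r2:Add1,r3:4,r4:1,r5:7
c5: CDB Mul1=7; stall | r0:Add2,r1:7,r2:Add1,r3:4,r4:1,r5:7
c6: stall | r0:Add2,r1:7,r2:Add1,r3:4,r4:1,r5:7
c7: stall | r0:Add2,r1:7,r2:Add1,r3:4,r4:1,r5:7
c8: CDB Add1=14; issue SUB r1<-Add1 | r0:Add2,r1:Add1,r2:14,r3:4,r4:1,r5:7
c9: CDB Add2=6; issue ADD r5<-Add2 | r0:6,r1:Add1,r2:14,r3:4,r4:1,r5:Add2
c10: stall | r0:6,r1:Add1,r2:14,r3:4,r4:1,r5:Add2
c11: stall | r0:6,r1:Add1,r2:14,r3:4,r4:1,r5:Add2
c12: CDB Add1=-2; issue ADD r5<-Add1 | r0:6,r1:-2,r2:14,r3:4,r4:1,r5:Add1
c13: CDB Add2=15; issue ADD r3<-Add2 | r0:6,r1:-2,r2:14,r3:Add2,r4:1,r5:Add1
c14: issue MUL r1<-Mul1 | r0:6,r1:Mul1,r2:14,r3:Add2,r4:1,r5:Add1
c15: CDB Add1=2; issue MUL r1<-Mul2 | r0:6,r1:Mul2,r2:14,r3:Add2,r4:1,r5:2
c16: CDB Add2=12 | r0:6,r1:Mul2,r2:14,r3:12,r4:1,r5:2
c17: - | r0:6,r1:Mul2,r2:14,r3:12,r4:1,r5:2
c18: CDB Mul1=14 | r0:6,r1:Mul2,r2:14,r3:12,r4:1,r5:2

STATUS = TAG Mul2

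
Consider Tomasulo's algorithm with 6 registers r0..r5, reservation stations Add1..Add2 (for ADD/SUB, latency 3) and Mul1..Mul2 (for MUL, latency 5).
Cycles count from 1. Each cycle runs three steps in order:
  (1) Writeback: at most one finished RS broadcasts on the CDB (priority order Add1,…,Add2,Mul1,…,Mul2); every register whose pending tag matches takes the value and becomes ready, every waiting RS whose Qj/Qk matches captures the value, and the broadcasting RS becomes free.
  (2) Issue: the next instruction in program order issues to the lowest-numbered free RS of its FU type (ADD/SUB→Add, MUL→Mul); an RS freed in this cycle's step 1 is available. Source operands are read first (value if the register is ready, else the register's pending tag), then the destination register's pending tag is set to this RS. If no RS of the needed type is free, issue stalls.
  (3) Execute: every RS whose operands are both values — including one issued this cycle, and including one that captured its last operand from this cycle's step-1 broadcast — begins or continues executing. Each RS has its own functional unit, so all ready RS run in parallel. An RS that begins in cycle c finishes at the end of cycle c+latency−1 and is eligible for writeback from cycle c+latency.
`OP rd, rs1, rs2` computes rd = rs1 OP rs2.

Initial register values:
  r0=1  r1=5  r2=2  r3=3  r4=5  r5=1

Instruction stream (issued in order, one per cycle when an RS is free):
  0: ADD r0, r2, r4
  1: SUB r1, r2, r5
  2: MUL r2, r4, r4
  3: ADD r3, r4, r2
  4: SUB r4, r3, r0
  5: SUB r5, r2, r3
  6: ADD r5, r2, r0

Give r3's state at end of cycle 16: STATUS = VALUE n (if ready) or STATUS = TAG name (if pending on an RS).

STATUS = VALUE 30

  c1: issue ADD r0<-Add1  regs: r0:Add1,r1:5,r2:2,r3:3,r4:5,r5:1
  c2: issue SUB r1<-Add2  regs: r0:Add1,r1:Add2,r2:2,r3:3,r4:5,r5:1
  c3: issue MUL r2<-Mul1  regs: r0:Add1,r1:Add2,r2:Mul1,r3:3,r4:5,r5:1
  c4: CDB Add1=7; issue ADD r3<-Add1  regs: r0:7,r1:Add2,r2:Mul1,r3:Add1,r4:5,r5:1
  c5: CDB Add2=1; issue SUB r4<-Add2  regs: r0:7,r1:1,r2:Mul1,r3:Add1,r4:Add2,r5:1
  c6: stall  regs: r0:7,r1:1,r2:Mul1,r3:Add1,r4:Add2,r5:1
  c7: stall  regs: r0:7,r1:1,r2:Mul1,r3:Add1,r4:Add2,r5:1
  c8: CDB Mul1=25; stall  regs: r0:7,r1:1,r2:25,r3:Add1,r4:Add2,r5:1
  c9: stall  regs: r0:7,r1:1,r2:25,r3:Add1,r4:Add2,r5:1
  c10: stall  regs: r0:7,r1:1,r2:25,r3:Add1,r4:Add2,r5:1
  c11: CDB Add1=30; issue SUB r5<-Add1  regs: r0:7,r1:1,r2:25,r3:30,r4:Add2,r5:Add1
  c12: stall  regs: r0:7,r1:1,r2:25,r3:30,r4:Add2,r5:Add1
  c13: stall  regs: r0:7,r1:1,r2:25,r3:30,r4:Add2,r5:Add1
  c14: CDB Add1=-5; issue ADD r5<-Add1  regs: r0:7,r1:1,r2:25,r3:30,r4:Add2,r5:Add1
  c15: CDB Add2=23  regs: r0:7,r1:1,r2:25,r3:30,r4:23,r5:Add1
  c16: -  regs: r0:7,r1:1,r2:25,r3:30,r4:23,r5:Add1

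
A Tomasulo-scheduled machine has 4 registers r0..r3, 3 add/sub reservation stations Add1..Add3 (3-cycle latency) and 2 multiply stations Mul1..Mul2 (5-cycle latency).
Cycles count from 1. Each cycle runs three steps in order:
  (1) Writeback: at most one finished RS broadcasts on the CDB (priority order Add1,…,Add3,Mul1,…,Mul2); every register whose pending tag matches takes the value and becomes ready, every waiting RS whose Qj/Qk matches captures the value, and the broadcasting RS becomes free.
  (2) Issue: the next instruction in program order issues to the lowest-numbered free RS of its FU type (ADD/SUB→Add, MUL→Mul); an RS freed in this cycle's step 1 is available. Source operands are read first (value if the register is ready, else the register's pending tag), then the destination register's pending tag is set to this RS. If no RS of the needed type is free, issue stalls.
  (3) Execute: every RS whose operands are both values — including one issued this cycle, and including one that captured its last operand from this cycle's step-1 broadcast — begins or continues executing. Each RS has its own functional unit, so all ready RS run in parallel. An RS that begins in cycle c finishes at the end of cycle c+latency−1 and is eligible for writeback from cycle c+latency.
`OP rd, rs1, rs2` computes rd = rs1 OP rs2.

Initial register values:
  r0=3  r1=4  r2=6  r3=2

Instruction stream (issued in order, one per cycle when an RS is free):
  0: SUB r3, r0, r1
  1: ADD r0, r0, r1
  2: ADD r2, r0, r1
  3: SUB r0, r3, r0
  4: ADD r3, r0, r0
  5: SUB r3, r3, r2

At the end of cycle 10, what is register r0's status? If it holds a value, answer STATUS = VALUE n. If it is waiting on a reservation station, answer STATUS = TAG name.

STATUS = VALUE -8

c1: issue SUB r3<-Add1 | r0:3,r1:4,r2:6,r3:Add1
c2: issue ADD r0<-Add2 | r0:Add2,r1:4,r2:6,r3:Add1
c3: issue ADD r2<-Add3 | r0:Add2,r1:4,r2:Add3,r3:Add1
c4: CDB Add1=-1; issue SUB r0<-Add1 | r0:Add1,r1:4,r2:Add3,r3:-1
c5: CDB Add2=7; issue ADD r3<-Add2 | r0:Add1,r1:4,r2:Add3,r3:Add2
c6: stall | r0:Add1,r1:4,r2:Add3,r3:Add2
c7: stall | r0:Add1,r1:4,r2:Add3,r3:Add2
c8: CDB Add1=-8; issue SUB r3<-Add1 | r0:-8,r1:4,r2:Add3,r3:Add1
c9: CDB Add3=11 | r0:-8,r1:4,r2:11,r3:Add1
c10: - | r0:-8,r1:4,r2:11,r3:Add1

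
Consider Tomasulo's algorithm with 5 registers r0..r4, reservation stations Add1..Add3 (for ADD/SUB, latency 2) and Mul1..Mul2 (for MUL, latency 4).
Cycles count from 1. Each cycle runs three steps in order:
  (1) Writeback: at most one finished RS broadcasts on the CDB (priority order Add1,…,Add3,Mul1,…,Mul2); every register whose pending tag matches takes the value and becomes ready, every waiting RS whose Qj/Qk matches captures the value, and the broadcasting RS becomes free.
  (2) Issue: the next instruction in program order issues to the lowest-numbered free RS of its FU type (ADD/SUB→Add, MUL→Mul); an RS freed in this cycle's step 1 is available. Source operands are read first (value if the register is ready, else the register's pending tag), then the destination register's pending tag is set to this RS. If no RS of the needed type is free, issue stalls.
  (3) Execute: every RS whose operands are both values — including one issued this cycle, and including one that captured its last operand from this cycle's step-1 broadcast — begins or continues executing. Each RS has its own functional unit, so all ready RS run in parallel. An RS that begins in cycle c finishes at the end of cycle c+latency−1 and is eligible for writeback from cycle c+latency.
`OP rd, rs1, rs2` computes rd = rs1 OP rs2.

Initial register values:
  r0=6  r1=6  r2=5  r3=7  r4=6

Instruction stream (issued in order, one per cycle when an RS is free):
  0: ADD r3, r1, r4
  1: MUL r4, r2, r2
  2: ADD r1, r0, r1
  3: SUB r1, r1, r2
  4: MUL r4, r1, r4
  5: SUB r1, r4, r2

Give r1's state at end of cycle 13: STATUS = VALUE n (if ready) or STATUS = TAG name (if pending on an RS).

STATUS = VALUE 170

c1: issue ADD r3<-Add1 | r0:6,r1:6,r2:5,r3:Add1,r4:6
c2: issue MUL r4<-Mul1 | r0:6,r1:6,r2:5,r3:Add1,r4:Mul1
c3: CDB Add1=12; issue ADD r1<-Add1 | r0:6,r1:Add1,r2:5,r3:12,r4:Mul1
c4: issue SUB r1<-Add2 | r0:6,r1:Add2,r2:5,r3:12,r4:Mul1
c5: CDB Add1=12; issue MUL r4<-Mul2 | r0:6,r1:Add2,r2:5,r3:12,r4:Mul2
c6: CDB Mul1=25; issue SUB r1<-Add1 | r0:6,r1:Add1,r2:5,r3:12,r4:Mul2
c7: CDB Add2=7 | r0:6,r1:Add1,r2:5,r3:12,r4:Mul2
c8: - | r0:6,r1:Add1,r2:5,r3:12,r4:Mul2
c9: - | r0:6,r1:Add1,r2:5,r3:12,r4:Mul2
c10: - | r0:6,r1:Add1,r2:5,r3:12,r4:Mul2
c11: CDB Mul2=175 | r0:6,r1:Add1,r2:5,r3:12,r4:175
c12: - | r0:6,r1:Add1,r2:5,r3:12,r4:175
c13: CDB Add1=170 | r0:6,r1:170,r2:5,r3:12,r4:175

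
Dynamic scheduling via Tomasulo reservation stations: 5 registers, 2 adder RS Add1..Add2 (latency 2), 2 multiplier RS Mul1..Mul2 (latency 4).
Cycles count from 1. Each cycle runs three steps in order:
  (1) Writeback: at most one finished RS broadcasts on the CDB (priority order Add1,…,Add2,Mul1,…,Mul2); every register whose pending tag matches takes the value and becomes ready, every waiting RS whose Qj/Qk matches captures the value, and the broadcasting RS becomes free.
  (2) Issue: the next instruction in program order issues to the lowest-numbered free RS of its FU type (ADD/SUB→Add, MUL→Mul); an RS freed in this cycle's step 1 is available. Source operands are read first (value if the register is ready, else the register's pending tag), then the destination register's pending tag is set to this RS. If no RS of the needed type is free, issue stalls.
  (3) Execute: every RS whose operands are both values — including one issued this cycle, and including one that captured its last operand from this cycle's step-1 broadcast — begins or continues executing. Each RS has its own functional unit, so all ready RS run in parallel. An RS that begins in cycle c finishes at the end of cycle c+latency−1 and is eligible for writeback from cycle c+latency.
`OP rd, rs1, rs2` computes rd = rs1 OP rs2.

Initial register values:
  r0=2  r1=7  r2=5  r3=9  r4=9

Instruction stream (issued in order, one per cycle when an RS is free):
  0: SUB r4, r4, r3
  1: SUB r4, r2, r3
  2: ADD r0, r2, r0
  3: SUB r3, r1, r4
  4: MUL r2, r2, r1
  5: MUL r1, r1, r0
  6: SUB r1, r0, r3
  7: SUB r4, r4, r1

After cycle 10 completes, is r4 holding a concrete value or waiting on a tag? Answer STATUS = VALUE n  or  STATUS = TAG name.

STATUS = TAG Add2

cycle 1: issue SUB r4<-Add1 // r0:2,r1:7,r2:5,r3:9,r4:Add1
cycle 2: issue SUB r4<-Add2 // r0:2,r1:7,r2:5,r3:9,r4:Add2
cycle 3: CDB Add1=0; issue ADD r0<-Add1 // r0:Add1,r1:7,r2:5,r3:9,r4:Add2
cycle 4: CDB Add2=-4; issue SUB r3<-Add2 // r0:Add1,r1:7,r2:5,r3:Add2,r4:-4
cycle 5: CDB Add1=7; issue MUL r2<-Mul1 // r0:7,r1:7,r2:Mul1,r3:Add2,r4:-4
cycle 6: CDB Add2=11; issue MUL r1<-Mul2 // r0:7,r1:Mul2,r2:Mul1,r3:11,r4:-4
cycle 7: issue SUB r1<-Add1 // r0:7,r1:Add1,r2:Mul1,r3:11,r4:-4
cycle 8: issue SUB r4<-Add2 // r0:7,r1:Add1,r2:Mul1,r3:11,r4:Add2
cycle 9: CDB Add1=-4 // r0:7,r1:-4,r2:Mul1,r3:11,r4:Add2
cycle 10: CDB Mul1=35 // r0:7,r1:-4,r2:35,r3:11,r4:Add2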